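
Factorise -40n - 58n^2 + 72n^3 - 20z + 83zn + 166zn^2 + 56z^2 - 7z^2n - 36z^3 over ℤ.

Group: z(-36z^2 + 65zn + 56z + 36n^2 - 29n - 20) + 2n(-36z^2 + 65zn + 56z + 36n^2 - 29n - 20); both groups contain (-36z^2 + 65zn + 56z + 36n^2 - 29n - 20), so (z + 2n) is a factor with cofactor -36z^2 + 65zn + 56z + 36n^2 - 29n - 20.
The cofactor groups again: -36z^2 + 65zn + 56z + 36n^2 - 29n - 20 = -4z(9z + 4n - 5) + (9n + 4)(9z + 4n - 5); both groups contain (9z + 4n - 5), giving -(4z - 9n - 4)(9z + 4n - 5).

-(4z - 9n - 4)(z + 2n)(9z + 4n - 5)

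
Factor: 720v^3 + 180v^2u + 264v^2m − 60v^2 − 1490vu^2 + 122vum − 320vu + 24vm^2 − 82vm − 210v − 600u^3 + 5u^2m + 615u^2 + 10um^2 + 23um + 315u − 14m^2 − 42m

Group: 12v(60v^2 − 10vu + 22vm + 30v − 120u^2 + um − 45u + 2m^2 + 6m) + (5u − 7)(60v^2 − 10vu + 22vm + 30v − 120u^2 + um − 45u + 2m^2 + 6m); both groups contain (60v^2 − 10vu + 22vm + 30v − 120u^2 + um − 45u + 2m^2 + 6m), so (12v + 5u − 7) is a factor with cofactor 60v^2 − 10vu + 22vm + 30v − 120u^2 + um − 45u + 2m^2 + 6m.
The cofactor groups again: 60v^2 − 10vu + 22vm + 30v − 120u^2 + um − 45u + 2m^2 + 6m = 6v(10v − 15u + 2m) + (8u + m + 3)(10v − 15u + 2m); both groups contain (10v − 15u + 2m), giving (6v + 8u + m + 3)(10v − 15u + 2m).

(10v − 15u + 2m)(12v + 5u − 7)(6v + 8u + m + 3)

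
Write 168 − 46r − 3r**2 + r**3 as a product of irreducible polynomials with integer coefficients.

(r + 7)(r − 4)(r − 6)

By the rational root theorem, r = 6 is a root, giving the factor (r − 6) and quotient r**2 + 3r − 28.
The remaining quadratic factors as (r − 4)(r + 7).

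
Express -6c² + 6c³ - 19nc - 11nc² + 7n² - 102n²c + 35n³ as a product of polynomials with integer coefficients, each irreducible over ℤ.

Group: n(35n² + 3nc + 7n - 2c² + 2c) - 3c(35n² + 3nc + 7n - 2c² + 2c); both groups contain (35n² + 3nc + 7n - 2c² + 2c), so (n - 3c) is a factor with cofactor 35n² + 3nc + 7n - 2c² + 2c.
The cofactor groups again: 35n² + 3nc + 7n - 2c² + 2c = 7n(5n - c + 1) + 2c(5n - c + 1); both groups contain (5n - c + 1), giving (7n + 2c)(5n - c + 1).

(n - 3c)(5n - c + 1)(7n + 2c)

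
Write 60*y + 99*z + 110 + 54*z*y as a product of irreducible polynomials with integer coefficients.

(6*y + 11)*(9*z + 10)

Group as (54*z*y + 99*z) + (60*y + 110) = 9*z*(6*y + 11) + 10*(6*y + 11).
Both groups share the factor (6*y + 11).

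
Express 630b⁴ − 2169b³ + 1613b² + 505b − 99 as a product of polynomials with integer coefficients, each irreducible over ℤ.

(3b + 1)(5b − 9)(6b − 11)(7b − 1)

Among the possible rational roots, b = 11/6 is a root, so (6b − 11) divides it; the quotient is 105b³ − 169b² − 41b + 9.
Continuing, b = 9/5 is a root, so (5b − 9) is a factor; dividing leaves 21b² + 4b − 1.
The remaining quadratic factors as (3b + 1)(7b − 1).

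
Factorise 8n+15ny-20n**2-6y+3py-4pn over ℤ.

Group: -4n(p+5n-2) + 3y(p+5n-2); both groups contain (p+5n-2).

-(4n-3y)(p+5n-2)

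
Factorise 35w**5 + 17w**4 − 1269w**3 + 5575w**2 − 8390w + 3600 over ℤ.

Trying the rational-root candidates, w = 5/7 is a root, so (7w − 5) is a factor; dividing leaves 5w**4 + 6w**3 − 177w**2 + 670w − 720.
Then w = 9/5 is a root, giving the factor (5w − 9) and quotient w**3 + 3w**2 − 30w + 80.
Next, w = −8 is a root, so (w + 8) is a factor; dividing leaves w**2 − 5w + 10.
The quadratic w**2 − 5w + 10 has discriminant −15 < 0 and is irreducible over ℤ.

(5w − 9)(7w − 5)(w + 8)(w**2 − 5w + 10)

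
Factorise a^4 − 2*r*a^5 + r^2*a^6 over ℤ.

Every term has a factor of a^4; factoring it out leaves r^2*a^2 − 2*r*a + 1.
Recognize a perfect-square trinomial with the parts r*a and 1.

a^4*(r*a − 1)^2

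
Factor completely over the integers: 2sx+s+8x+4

(2x+1)(s+4)

Group as (2sx+s) + (8x+4) = s(2x+1) + 4(2x+1).
Both groups share the factor (2x+1).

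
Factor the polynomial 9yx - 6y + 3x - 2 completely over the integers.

(3x - 2)(3y + 1)

Group as (9yx - 6y) + (3x - 2) = 3y(3x - 2) + (3x - 2).
Both groups share the factor (3x - 2).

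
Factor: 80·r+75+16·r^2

Need a pair with product 16·75 = 1200 and sum 80: that's 60 and 20.
Split the middle term: 16·r^2+60·r + 20·r+75 = 4·r·(4·r+15) + 5·(4·r+15).

(4·r+15)·(4·r+5)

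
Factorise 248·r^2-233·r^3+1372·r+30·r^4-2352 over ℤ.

Trying the rational-root candidates, r = 14/3 is a root, giving the factor (3·r-14) and quotient 10·r^3-31·r^2-62·r+168.
Then r = -12/5 is a root, so (5·r+12) divides it; the quotient is 2·r^2-11·r+14.
The remaining quadratic factors as (2·r-7)(r-2).

(2·r-7)·(3·r-14)·(5·r+12)·(r-2)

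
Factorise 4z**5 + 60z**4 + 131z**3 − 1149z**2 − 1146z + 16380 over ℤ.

(2z + 13)(2z + 15)(z + 7)(z**2 − 6z + 12)

Trying the rational-root candidates, z = −7 is a root, giving the factor (z + 7) and quotient 4z**4 + 32z**3 − 93z**2 − 498z + 2340.
Then z = −15/2 is a root, giving the factor (2z + 15) and quotient 2z**3 + z**2 − 54z + 156.
Then z = −13/2 is a root, so (2z + 13) divides it; the quotient is z**2 − 6z + 12.
The quadratic z**2 − 6z + 12 has discriminant −12 < 0 and is irreducible over ℤ.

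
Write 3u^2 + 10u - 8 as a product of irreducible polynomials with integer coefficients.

Need a pair with product 3·(-8) = -24 and sum 10: that's 12 and -2.
Split the middle term: 3u^2 + 12u - 2u - 8 = 3u(u + 4) - 2(u + 4).

(3u - 2)(u + 4)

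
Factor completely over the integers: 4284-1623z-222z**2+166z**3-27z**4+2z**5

Among the possible rational roots, z = 7/2 is a root, so (2z-7) is a factor; dividing leaves z**4-10z**3+48z**2+57z-612.
Continuing, z = -3 is a root, giving the factor (z+3) and quotient z**3-13z**2+87z-204.
Then z = 4 is a root, so (z-4) divides it; the quotient is z**2-9z+51.
The quadratic z**2-9z+51 has discriminant -123 < 0 and is irreducible over ℤ.

(2z-7)(z+3)(z-4)(z**2-9z+51)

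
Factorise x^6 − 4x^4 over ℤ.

x^4(x + 2)(x − 2)

Every term has a factor of x^4; factoring it out leaves x^2 − 4.
Recognize a difference of squares with the parts x and 2.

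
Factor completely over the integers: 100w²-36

4(5w+3)(5w-3)

Pull out the common factor 4; 25w²-9 is a difference of squares.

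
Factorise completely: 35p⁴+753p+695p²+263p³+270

By the rational root theorem, p = -3 is a root, so (p+3) divides it; the quotient is 35p³+158p²+221p+90.
Then p = -5/7 is a root, so (7p+5) is a factor; dividing leaves 5p²+19p+18.
The remaining quadratic factors as (5p+9)(p+2).

(5p+9)(7p+5)(p+2)(p+3)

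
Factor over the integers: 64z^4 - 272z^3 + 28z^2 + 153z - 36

(4z + 3)(4z - 1)(4z - 3)(z - 4)

Testing divisors of the constant over divisors of the leading coefficient, z = 3/4 is a root, so (4z - 3) divides it; the quotient is 16z^3 - 56z^2 - 35z + 12.
Next, z = 1/4 is a root, so (4z - 1) is a factor; dividing leaves 4z^2 - 13z - 12.
The remaining quadratic factors as (z - 4)(4z + 3).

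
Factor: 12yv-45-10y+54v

(2y+9)(6v-5)

Group as (12yv-10y) + (54v-45) = 2y(6v-5) + 9(6v-5).
Both groups share the factor (6v-5).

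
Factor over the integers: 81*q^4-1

(3*q+1)*(3*q-1)*(9*q^2+1)

Write as (9*q^2)² − (1)², then factor 9*q^2-1 once more.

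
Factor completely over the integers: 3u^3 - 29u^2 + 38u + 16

Trying the rational-root candidates, u = 2 is a root, so (u - 2) is a factor; dividing leaves 3u^2 - 23u - 8.
The remaining quadratic factors as (u - 8)(3u + 1).

(3u + 1)(u - 2)(u - 8)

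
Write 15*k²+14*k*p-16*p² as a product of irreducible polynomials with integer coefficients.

(3*k-2*p)*(5*k+8*p)

Group: 5*k*(3*k-2*p) + 8*p*(3*k-2*p); both groups contain (3*k-2*p).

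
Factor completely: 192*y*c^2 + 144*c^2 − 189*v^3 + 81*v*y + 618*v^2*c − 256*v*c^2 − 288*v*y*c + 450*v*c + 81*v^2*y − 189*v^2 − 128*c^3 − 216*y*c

−(3*v − 8*c)*(9*v − 8*c + 9)*(7*v − 3*y + 2*c)

Group: 7*v*(−27*v^2 + 96*v*c − 27*v − 64*c^2 + 72*c) + (−3*y + 2*c)*(−27*v^2 + 96*v*c − 27*v − 64*c^2 + 72*c); both groups contain (−27*v^2 + 96*v*c − 27*v − 64*c^2 + 72*c), so (7*v − 3*y + 2*c) is a factor with cofactor −27*v^2 + 96*v*c − 27*v − 64*c^2 + 72*c.
The cofactor groups again: −27*v^2 + 96*v*c − 27*v − 64*c^2 + 72*c = −9*v*(3*v − 8*c) + (8*c − 9)*(3*v − 8*c); both groups contain (3*v − 8*c), giving −(9*v − 8*c + 9)*(3*v − 8*c).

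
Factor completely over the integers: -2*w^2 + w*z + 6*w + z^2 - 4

Group: -2*w*(w - z - 2) + (-z + 2)*(w - z - 2); both groups contain (w - z - 2).

-(2*w + z - 2)*(w - z - 2)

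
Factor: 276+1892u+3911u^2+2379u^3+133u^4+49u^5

(7u+2)(7u+3)(u+1)(u^2+u+46)

By the rational root theorem, u = -3/7 is a root, so (7u+3) divides it; the quotient is 7u^4+16u^3+333u^2+416u+92.
Next, u = -1 is a root, so (u+1) divides it; the quotient is 7u^3+9u^2+324u+92.
Then u = -2/7 is a root, so (7u+2) divides it; the quotient is u^2+u+46.
The quadratic u^2+u+46 has discriminant -183 < 0 and is irreducible over ℤ.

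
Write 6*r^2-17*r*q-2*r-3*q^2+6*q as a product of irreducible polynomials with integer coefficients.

(r-3*q)*(6*r+q-2)

Group: r*(6*r+q-2) - 3*q*(6*r+q-2); both groups contain (6*r+q-2).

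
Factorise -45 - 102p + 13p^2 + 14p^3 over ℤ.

By the rational root theorem, p = 5/2 is a root, giving the factor (2p - 5) and quotient 7p^2 + 24p + 9.
The remaining quadratic factors as (p + 3)(7p + 3).

(2p - 5)(7p + 3)(p + 3)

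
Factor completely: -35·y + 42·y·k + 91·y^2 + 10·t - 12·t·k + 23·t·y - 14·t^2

-(2·t - 7·y)·(7·t + 13·y + 6·k - 5)

Group: -7·t·(2·t - 7·y) + (-13·y - 6·k + 5)·(2·t - 7·y); both groups contain (2·t - 7·y).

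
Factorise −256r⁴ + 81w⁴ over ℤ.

(3w − 4r)(3w + 4r)(9w² + 16r²)

Difference of squares twice: with A = 3w and B = 4r, A⁴ − B⁴ = (A² − B²)(A² + B²), and A² − B² factors again.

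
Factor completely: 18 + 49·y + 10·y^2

(2·y + 9)·(5·y + 2)

Need a pair with product 10·18 = 180 and sum 49: that's 45 and 4.
Split the middle term: 10·y^2 + 45·y + 4·y + 18 = 5·y·(2·y + 9) + 2·(2·y + 9).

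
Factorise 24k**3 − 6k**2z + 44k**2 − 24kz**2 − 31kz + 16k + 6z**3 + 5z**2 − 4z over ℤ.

Group: 3k(8k**2 − 10kz + 4k + 2z**2 − z) + (3z + 4)(8k**2 − 10kz + 4k + 2z**2 − z); both groups contain (8k**2 − 10kz + 4k + 2z**2 − z), so (3k + 3z + 4) is a factor with cofactor 8k**2 − 10kz + 4k + 2z**2 − z.
The cofactor groups again: 8k**2 − 10kz + 4k + 2z**2 − z = 4k(2k − 2z + 1) − z(2k − 2z + 1); both groups contain (2k − 2z + 1), giving (4k − z)(2k − 2z + 1).

(2k − 2z + 1)(3k + 3z + 4)(4k − z)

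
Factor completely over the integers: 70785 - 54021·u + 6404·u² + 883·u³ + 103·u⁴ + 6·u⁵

(6·u - 11)·(u + 15)·(u - 3)·(u² + 7·u + 143)

Among the possible rational roots, u = -15 is a root, giving the factor (u + 15) and quotient 6·u⁴ + 13·u³ + 688·u² - 3916·u + 4719.
Continuing, u = 3 is a root, so (u - 3) divides it; the quotient is 6·u³ + 31·u² + 781·u - 1573.
Then u = 11/6 is a root, giving the factor (6·u - 11) and quotient u² + 7·u + 143.
The quadratic u² + 7·u + 143 has discriminant -523 < 0 and is irreducible over ℤ.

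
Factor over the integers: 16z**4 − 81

(2z + 3)(2z − 3)(4z**2 + 9)

Difference of squares twice: with A = 2z and B = 3, A⁴ − B⁴ = (A² − B²)(A² + B²), and A² − B² factors again.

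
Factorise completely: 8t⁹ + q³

(2t³ + q)(4t⁶ - 2t³q + q²)

Recognize a sum of cubes with the parts 2t³ and q.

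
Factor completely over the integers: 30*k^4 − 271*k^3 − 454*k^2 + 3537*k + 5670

Testing divisors of the constant over divisors of the leading coefficient, k = −5/3 is a root, giving the factor (3*k + 5) and quotient 10*k^3 − 107*k^2 + 27*k + 1134.
Next, k = 9/2 is a root, so (2*k − 9) is a factor; dividing leaves 5*k^2 − 31*k − 126.
The remaining quadratic factors as (k − 9)(5*k + 14).

(2*k − 9)*(3*k + 5)*(5*k + 14)*(k − 9)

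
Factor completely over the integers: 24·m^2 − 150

6·(2·m + 5)·(2·m − 5)

Factor out 6, leaving 4·m^2 − 25, which is a difference of two squares.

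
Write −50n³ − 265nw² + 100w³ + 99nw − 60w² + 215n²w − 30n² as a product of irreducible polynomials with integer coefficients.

−(2n − 5w)(5n − 4w)(5n − 5w + 3)

Group: 2n(−25n² + 45nw − 15n − 20w² + 12w) − 5w(−25n² + 45nw − 15n − 20w² + 12w); both groups contain (−25n² + 45nw − 15n − 20w² + 12w), so (2n − 5w) is a factor with cofactor −25n² + 45nw − 15n − 20w² + 12w.
The cofactor groups again: −25n² + 45nw − 15n − 20w² + 12w = −5n(5n − 4w) + (5w − 3)(5n − 4w); both groups contain (5n − 4w), giving −(5n − 5w + 3)(5n − 4w).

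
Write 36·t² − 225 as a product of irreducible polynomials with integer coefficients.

9·(2·t + 5)·(2·t − 5)

Every term has a factor of 9. Then 4·t² − 25 = (2·t)² − (5)².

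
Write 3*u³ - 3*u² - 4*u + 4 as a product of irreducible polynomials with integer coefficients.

Group as (3*u³ - 4*u) + (-3*u² + 4) = u*(3*u² - 4) - (3*u² - 4).
Both groups share the factor (3*u² - 4).

(u - 1)*(3*u² - 4)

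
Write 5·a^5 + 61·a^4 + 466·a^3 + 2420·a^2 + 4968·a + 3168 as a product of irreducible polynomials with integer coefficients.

(5·a + 6)·(a + 2)·(a + 6)·(a^2 + 3·a + 44)

Among the possible rational roots, a = −6 is a root, giving the factor (a + 6) and quotient 5·a^4 + 31·a^3 + 280·a^2 + 740·a + 528.
Continuing, a = −6/5 is a root, so (5·a + 6) is a factor; dividing leaves a^3 + 5·a^2 + 50·a + 88.
Continuing, a = −2 is a root, giving the factor (a + 2) and quotient a^2 + 3·a + 44.
The quadratic a^2 + 3·a + 44 has discriminant −167 < 0 and is irreducible over ℤ.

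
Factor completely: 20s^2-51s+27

(4s-3)(5s-9)

Need a pair with product 20·27 = 540 and sum -51: that's -15 and -36.
Split the middle term: 20s^2-15s - 36s+27 = 5s(4s-3) - 9(4s-3).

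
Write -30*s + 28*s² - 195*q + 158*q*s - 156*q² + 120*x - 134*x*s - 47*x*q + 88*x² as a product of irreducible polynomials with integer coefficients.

Group: 11*x*(8*x - 13*q - 2*s) + (12*q - 14*s + 15)*(8*x - 13*q - 2*s); both groups contain (8*x - 13*q - 2*s).

(8*x - 13*q - 2*s)*(11*x + 12*q - 14*s + 15)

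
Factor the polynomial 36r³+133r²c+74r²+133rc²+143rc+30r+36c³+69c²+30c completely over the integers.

Group: 9r(4r²+13rc+6r+9c²+6c) + (4c+5)(4r²+13rc+6r+9c²+6c); both groups contain (4r²+13rc+6r+9c²+6c), so (9r+4c+5) is a factor with cofactor 4r²+13rc+6r+9c²+6c.
The cofactor groups again: 4r²+13rc+6r+9c²+6c = 4r(r+c) + (9c+6)(r+c); both groups contain (r+c), giving (4r+9c+6)(r+c).

(9r+4c+5)(4r+9c+6)(r+c)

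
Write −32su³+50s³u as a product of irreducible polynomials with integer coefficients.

Factor out 2su, leaving 25s²−16u², which is a difference of two squares.

2su(5s+4u)(5s−4u)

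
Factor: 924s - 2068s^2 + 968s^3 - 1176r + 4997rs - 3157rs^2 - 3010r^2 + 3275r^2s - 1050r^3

Group: 5r(-210r^2 + 319rs - 98r - 121s^2 + 77s) + (-8s + 12)(-210r^2 + 319rs - 98r - 121s^2 + 77s); both groups contain (-210r^2 + 319rs - 98r - 121s^2 + 77s), so (5r - 8s + 12) is a factor with cofactor -210r^2 + 319rs - 98r - 121s^2 + 77s.
The cofactor groups again: -210r^2 + 319rs - 98r - 121s^2 + 77s = -14r(15r - 11s + 7) + 11s(15r - 11s + 7); both groups contain (15r - 11s + 7), giving -(14r - 11s)(15r - 11s + 7).

-(14r - 11s)(15r - 11s + 7)(5r - 8s + 12)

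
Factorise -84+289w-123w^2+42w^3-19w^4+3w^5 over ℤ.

Trying the rational-root candidates, w = 3 is a root, so (w-3) is a factor; dividing leaves 3w^4-10w^3+12w^2-87w+28.
Continuing, w = 1/3 is a root, giving the factor (3w-1) and quotient w^3-3w^2+3w-28.
Then w = 4 is a root, so (w-4) is a factor; dividing leaves w^2+w+7.
The quadratic w^2+w+7 has discriminant -27 < 0 and is irreducible over ℤ.

(3w-1)(w-3)(w-4)(w^2+w+7)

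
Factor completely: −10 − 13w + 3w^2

(3w + 2)(w − 5)

Need a pair with product 3·(−10) = −30 and sum −13: that's −15 and 2.
Split the middle term: 3w^2 − 15w + 2w − 10 = 3w(w − 5) + 2(w − 5).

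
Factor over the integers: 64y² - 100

Factor out 4, leaving 16y² - 25, which is a difference of two squares.

4(4y + 5)(4y - 5)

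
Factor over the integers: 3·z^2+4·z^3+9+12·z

(4·z+3)·(z^2+3)

Group as (4·z^3+12·z) + (3·z^2+9) = 4·z·(z^2+3) + 3·(z^2+3).
Both groups share the factor (z^2+3).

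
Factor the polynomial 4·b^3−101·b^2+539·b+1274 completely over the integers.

(4·b+7)·(b−13)·(b−14)

By the rational root theorem, b = 13 is a root, so (b−13) is a factor; dividing leaves 4·b^2−49·b−98.
The remaining quadratic factors as (b−14)(4·b+7).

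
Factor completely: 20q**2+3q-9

Need a pair with product 20·(-9) = -180 and sum 3: that's -12 and 15.
Split the middle term: 20q**2-12q + 15q-9 = 4q(5q-3) + 3(5q-3).

(4q+3)(5q-3)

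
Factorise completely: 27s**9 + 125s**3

s**3(3s**2 + 5)(9s**4 − 15s**2 + 25)

Every term has a factor of s**3; factoring it out leaves 27s**6 + 125.
Recognize a sum of cubes with the parts 3s**2 and 5.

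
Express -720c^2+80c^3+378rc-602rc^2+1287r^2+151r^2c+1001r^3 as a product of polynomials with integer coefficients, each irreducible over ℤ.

(13r-8c)(7r-c+9)(11r+10c)

Group: 11r(91r^2-69rc+117r+8c^2-72c) + 10c(91r^2-69rc+117r+8c^2-72c); both groups contain (91r^2-69rc+117r+8c^2-72c), so (11r+10c) is a factor with cofactor 91r^2-69rc+117r+8c^2-72c.
The cofactor groups again: 91r^2-69rc+117r+8c^2-72c = 7r(13r-8c) + (-c+9)(13r-8c); both groups contain (13r-8c), giving (7r-c+9)(13r-8c).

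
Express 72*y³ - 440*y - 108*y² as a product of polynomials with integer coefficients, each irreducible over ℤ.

Pull out the common factor 4*y, then factor the remaining trinomial.

4*y*(3*y - 10)*(6*y + 11)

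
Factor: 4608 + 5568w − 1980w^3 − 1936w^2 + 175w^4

(5w + 4)(5w + 8)(7w − 12)(w − 12)

Testing divisors of the constant over divisors of the leading coefficient, w = 12 is a root, giving the factor (w − 12) and quotient 175w^3 + 120w^2 − 496w − 384.
Then w = −4/5 is a root, so (5w + 4) divides it; the quotient is 35w^2 − 4w − 96.
The remaining quadratic factors as (5w + 8)(7w − 12).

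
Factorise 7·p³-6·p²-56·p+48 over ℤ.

(7·p-6)·(p²-8)

Group as (7·p³-56·p) + (-6·p²+48) = 7·p·(p²-8) - 6·(p²-8).
Both groups share the factor (p²-8).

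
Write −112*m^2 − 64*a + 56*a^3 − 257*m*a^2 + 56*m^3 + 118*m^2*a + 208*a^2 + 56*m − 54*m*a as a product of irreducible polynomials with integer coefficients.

Group: 7*m*(8*m^2 + 26*m*a − 16*m − 7*a^2 − 26*a + 8) − 8*a*(8*m^2 + 26*m*a − 16*m − 7*a^2 − 26*a + 8); both groups contain (8*m^2 + 26*m*a − 16*m − 7*a^2 − 26*a + 8), so (7*m − 8*a) is a factor with cofactor 8*m^2 + 26*m*a − 16*m − 7*a^2 − 26*a + 8.
The cofactor groups again: 8*m^2 + 26*m*a − 16*m − 7*a^2 − 26*a + 8 = 2*m*(4*m − a − 4) + (7*a − 2)*(4*m − a − 4); both groups contain (4*m − a − 4), giving (2*m + 7*a − 2)*(4*m − a − 4).

(7*m − 8*a)*(4*m − a − 4)*(2*m + 7*a − 2)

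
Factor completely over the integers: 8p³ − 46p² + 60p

Pull out the common factor 2p, then factor the remaining trinomial.

2p(4p − 15)(p − 2)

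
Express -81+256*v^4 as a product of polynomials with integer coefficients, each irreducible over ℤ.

Write as (16*v^2)² − (9)², then factor 16*v^2-9 once more.

(4*v+3)*(4*v-3)*(16*v^2+9)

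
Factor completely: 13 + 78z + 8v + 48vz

Group as (48vz + 8v) + (78z + 13) = 8v(6z + 1) + 13(6z + 1).
Both groups share the factor (6z + 1).

(6z + 1)(8v + 13)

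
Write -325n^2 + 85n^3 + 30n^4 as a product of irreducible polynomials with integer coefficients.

5n^2(6n - 13)(n + 5)

Pull out the common factor 5n^2, then factor the remaining trinomial.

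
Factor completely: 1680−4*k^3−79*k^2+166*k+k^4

(k+5)*(k+6)*(k−7)*(k−8)

Testing divisors of the constant over divisors of the leading coefficient, k = −6 is a root, giving the factor (k+6) and quotient k^3−10*k^2−19*k+280.
Continuing, k = 7 is a root, so (k−7) is a factor; dividing leaves k^2−3*k−40.
The remaining quadratic factors as (k−8)(k+5).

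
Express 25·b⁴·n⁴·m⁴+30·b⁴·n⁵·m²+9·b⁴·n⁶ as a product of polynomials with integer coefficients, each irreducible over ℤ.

Factor out b⁴·n⁴ first: what remains is 9·n²+30·n·m²+25·m⁴.
Recognize a perfect-square trinomial with the parts 3·n and 5·m².

b⁴·n⁴·(3·n+5·m²)²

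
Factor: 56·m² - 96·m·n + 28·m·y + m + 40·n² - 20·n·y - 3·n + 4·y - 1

(7·m - 5·n + 1)·(8·m - 8·n + 4·y - 1)

Group: 7·m·(8·m - 8·n + 4·y - 1) + (-5·n + 1)·(8·m - 8·n + 4·y - 1); both groups contain (8·m - 8·n + 4·y - 1).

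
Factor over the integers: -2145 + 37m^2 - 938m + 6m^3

By the rational root theorem, m = 11 is a root, giving the factor (m - 11) and quotient 6m^2 + 103m + 195.
The remaining quadratic factors as (6m + 13)(m + 15).

(6m + 13)(m + 15)(m - 11)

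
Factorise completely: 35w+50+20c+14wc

(2c+5)(7w+10)

Group as (14wc+35w) + (20c+50) = 7w(2c+5) + 10(2c+5).
Both groups share the factor (2c+5).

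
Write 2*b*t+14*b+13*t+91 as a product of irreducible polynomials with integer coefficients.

(2*b+13)*(t+7)

Group as (2*b*t+14*b) + (13*t+91) = 2*b*(t+7) + 13*(t+7).
Both groups share the factor (t+7).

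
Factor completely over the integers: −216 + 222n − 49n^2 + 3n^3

Among the possible rational roots, n = 4/3 is a root, giving the factor (3n − 4) and quotient n^2 − 15n + 54.
The remaining quadratic factors as (n − 6)(n − 9).

(3n − 4)(n − 6)(n − 9)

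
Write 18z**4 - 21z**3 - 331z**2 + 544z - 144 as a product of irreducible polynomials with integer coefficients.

Testing divisors of the constant over divisors of the leading coefficient, z = 4 is a root, so (z - 4) is a factor; dividing leaves 18z**3 + 51z**2 - 127z + 36.
Next, z = 1/3 is a root, so (3z - 1) divides it; the quotient is 6z**2 + 19z - 36.
The remaining quadratic factors as (3z - 4)(2z + 9).

(2z + 9)(3z - 1)(3z - 4)(z - 4)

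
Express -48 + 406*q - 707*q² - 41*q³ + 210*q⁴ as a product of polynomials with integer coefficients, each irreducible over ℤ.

Trying the rational-root candidates, q = 8/5 is a root, so (5*q - 8) divides it; the quotient is 42*q³ + 59*q² - 47*q + 6.
Then q = 3/7 is a root, giving the factor (7*q - 3) and quotient 6*q² + 11*q - 2.
The remaining quadratic factors as (6*q - 1)(q + 2).

(5*q - 8)*(6*q - 1)*(7*q - 3)*(q + 2)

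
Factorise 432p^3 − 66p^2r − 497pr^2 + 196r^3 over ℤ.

Group: 8p(54p^2 + 39pr − 28r^2) − 7r(54p^2 + 39pr − 28r^2); both groups contain (54p^2 + 39pr − 28r^2), so (8p − 7r) is a factor with cofactor 54p^2 + 39pr − 28r^2.
The cofactor groups again: 54p^2 + 39pr − 28r^2 = 6p(9p − 4r) + 7r(9p − 4r); both groups contain (9p − 4r), giving (6p + 7r)(9p − 4r).

(6p + 7r)(8p − 7r)(9p − 4r)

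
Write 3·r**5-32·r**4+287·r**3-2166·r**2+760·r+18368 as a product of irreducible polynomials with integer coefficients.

Trying the rational-root candidates, r = 8 is a root, so (r-8) divides it; the quotient is 3·r**4-8·r**3+223·r**2-382·r-2296.
Next, r = -7/3 is a root, giving the factor (3·r+7) and quotient r**3-5·r**2+86·r-328.
Next, r = 4 is a root, giving the factor (r-4) and quotient r**2-r+82.
The quadratic r**2-r+82 has discriminant -327 < 0 and is irreducible over ℤ.

(3·r+7)·(r-4)·(r-8)·(r**2-r+82)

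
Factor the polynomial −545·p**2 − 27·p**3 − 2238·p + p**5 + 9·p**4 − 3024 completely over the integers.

Among the possible rational roots, p = −7 is a root, giving the factor (p + 7) and quotient p**4 + 2·p**3 − 41·p**2 − 258·p − 432.
Next, p = 8 is a root, so (p − 8) is a factor; dividing leaves p**3 + 10·p**2 + 39·p + 54.
Continuing, p = −3 is a root, so (p + 3) is a factor; dividing leaves p**2 + 7·p + 18.
The quadratic p**2 + 7·p + 18 has discriminant −23 < 0 and is irreducible over ℤ.

(p + 3)·(p + 7)·(p − 8)·(p**2 + 7·p + 18)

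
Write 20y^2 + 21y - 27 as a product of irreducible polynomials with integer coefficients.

Need a pair with product 20·(-27) = -540 and sum 21: that's 36 and -15.
Split the middle term: 20y^2 + 36y - 15y - 27 = 4y(5y + 9) - 3(5y + 9).

(4y - 3)(5y + 9)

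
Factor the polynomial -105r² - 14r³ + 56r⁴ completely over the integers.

Pull out the common factor 7r², then factor the remaining trinomial.

7r²(2r - 3)(4r + 5)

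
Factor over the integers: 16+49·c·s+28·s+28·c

(7·c+4)·(7·s+4)

Group as (49·c·s+28·c) + (28·s+16) = 7·c·(7·s+4) + 4·(7·s+4).
Both groups share the factor (7·s+4).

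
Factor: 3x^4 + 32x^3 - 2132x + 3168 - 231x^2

Testing divisors of the constant over divisors of the leading coefficient, x = 4/3 is a root, giving the factor (3x - 4) and quotient x^3 + 12x^2 - 61x - 792.
Continuing, x = -11 is a root, so (x + 11) is a factor; dividing leaves x^2 + x - 72.
The remaining quadratic factors as (x - 8)(x + 9).

(3x - 4)(x + 11)(x + 9)(x - 8)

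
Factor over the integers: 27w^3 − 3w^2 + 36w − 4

Group as (27w^3 + 36w) + (−3w^2 − 4) = 9w(3w^2 + 4) − (3w^2 + 4).
Both groups share the factor (3w^2 + 4).

(9w − 1)(3w^2 + 4)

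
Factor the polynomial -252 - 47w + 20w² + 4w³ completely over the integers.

(2w + 9)(2w - 7)(w + 4)

Among the possible rational roots, w = -9/2 is a root, so (2w + 9) divides it; the quotient is 2w² + w - 28.
The remaining quadratic factors as (w + 4)(2w - 7).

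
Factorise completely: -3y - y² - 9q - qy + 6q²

(2q - y - 3)(3q + y)

Group: 2q(3q + y) + (-y - 3)(3q + y); both groups contain (3q + y).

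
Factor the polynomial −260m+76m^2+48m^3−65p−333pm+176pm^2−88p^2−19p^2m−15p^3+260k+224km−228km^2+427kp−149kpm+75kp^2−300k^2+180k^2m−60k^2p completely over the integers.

Group: 4k(−15kp+45km−75k+15p^2−41pm+88p−12m^2−19m+65) + (−p−4m)(−15kp+45km−75k+15p^2−41pm+88p−12m^2−19m+65); both groups contain (−15kp+45km−75k+15p^2−41pm+88p−12m^2−19m+65), so (4k−p−4m) is a factor with cofactor −15kp+45km−75k+15p^2−41pm+88p−12m^2−19m+65.
The cofactor groups again: −15kp+45km−75k+15p^2−41pm+88p−12m^2−19m+65 = −p(15k−15p−4m−13) + (3m−5)(15k−15p−4m−13); both groups contain (15k−15p−4m−13), giving −(p−3m+5)(15k−15p−4m−13).

−(p−3m+5)(15k−15p−4m−13)(4k−p−4m)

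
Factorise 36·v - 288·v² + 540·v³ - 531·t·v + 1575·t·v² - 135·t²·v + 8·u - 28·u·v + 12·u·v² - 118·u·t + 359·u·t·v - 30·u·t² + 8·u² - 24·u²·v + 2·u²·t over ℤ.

(u - 15·t - 5·v + 1)·(2·u + 9·v)·(t - 12·v + 4)

Group: u·(2·u·t - 24·u·v + 8·u + 9·t·v - 108·v² + 36·v) + (-15·t - 5·v + 1)·(2·u·t - 24·u·v + 8·u + 9·t·v - 108·v² + 36·v); both groups contain (2·u·t - 24·u·v + 8·u + 9·t·v - 108·v² + 36·v), so (u - 15·t - 5·v + 1) is a factor with cofactor 2·u·t - 24·u·v + 8·u + 9·t·v - 108·v² + 36·v.
The cofactor groups again: 2·u·t - 24·u·v + 8·u + 9·t·v - 108·v² + 36·v = t·(2·u + 9·v) + (-12·v + 4)·(2·u + 9·v); both groups contain (2·u + 9·v), giving (t - 12·v + 4)·(2·u + 9·v).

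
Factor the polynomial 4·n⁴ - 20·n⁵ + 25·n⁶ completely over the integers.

Factor out n⁴ first: what remains is 25·n² - 20·n + 4.
Recognize a perfect-square trinomial with the parts 5·n and 2.

n⁴·(5·n - 2)²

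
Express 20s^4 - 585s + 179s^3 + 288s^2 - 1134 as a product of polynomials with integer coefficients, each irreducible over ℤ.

(4s + 7)(5s - 9)(s + 3)(s + 6)

Among the possible rational roots, s = -6 is a root, so (s + 6) is a factor; dividing leaves 20s^3 + 59s^2 - 66s - 189.
Continuing, s = 9/5 is a root, so (5s - 9) divides it; the quotient is 4s^2 + 19s + 21.
The remaining quadratic factors as (s + 3)(4s + 7).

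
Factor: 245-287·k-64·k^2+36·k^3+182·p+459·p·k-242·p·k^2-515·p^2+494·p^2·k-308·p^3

-(4·p-2·k+7)·(7·p-2·k-5)·(11·p-9·k+7)

Group: 11·p·(-28·p^2+22·p·k-29·p-4·k^2+4·k+35) + (-9·k+7)·(-28·p^2+22·p·k-29·p-4·k^2+4·k+35); both groups contain (-28·p^2+22·p·k-29·p-4·k^2+4·k+35), so (11·p-9·k+7) is a factor with cofactor -28·p^2+22·p·k-29·p-4·k^2+4·k+35.
The cofactor groups again: -28·p^2+22·p·k-29·p-4·k^2+4·k+35 = -7·p·(4·p-2·k+7) + (2·k+5)·(4·p-2·k+7); both groups contain (4·p-2·k+7), giving -(7·p-2·k-5)·(4·p-2·k+7).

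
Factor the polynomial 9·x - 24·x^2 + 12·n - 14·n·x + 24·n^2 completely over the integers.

(4·n + 3·x)·(6·n - 8·x + 3)

Group: 4·n·(6·n - 8·x + 3) + 3·x·(6·n - 8·x + 3); both groups contain (6·n - 8·x + 3).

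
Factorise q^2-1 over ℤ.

Two integers with product -1 and sum 0 are 1 and -1.

(q+1)*(q-1)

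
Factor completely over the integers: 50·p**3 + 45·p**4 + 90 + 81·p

Group as (45·p**4 + 81·p) + (50·p**3 + 90) = 9·p·(5·p**3 + 9) + 10·(5·p**3 + 9).
Both groups share the factor (5·p**3 + 9).

(9·p + 10)·(5·p**3 + 9)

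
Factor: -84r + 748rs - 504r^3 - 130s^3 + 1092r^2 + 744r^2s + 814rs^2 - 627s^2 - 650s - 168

-(14r - 2s - 7)(6r + 5s + 2)(6r - 13s - 12)

Group: 14r(-36r^2 + 48rs + 60r + 65s^2 + 86s + 24) + (-2s - 7)(-36r^2 + 48rs + 60r + 65s^2 + 86s + 24); both groups contain (-36r^2 + 48rs + 60r + 65s^2 + 86s + 24), so (14r - 2s - 7) is a factor with cofactor -36r^2 + 48rs + 60r + 65s^2 + 86s + 24.
The cofactor groups again: -36r^2 + 48rs + 60r + 65s^2 + 86s + 24 = -6r(6r + 5s + 2) + (13s + 12)(6r + 5s + 2); both groups contain (6r + 5s + 2), giving -(6r - 13s - 12)(6r + 5s + 2).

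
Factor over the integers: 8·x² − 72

Factor out 8, leaving x² − 9, which is a difference of two squares.

8·(x + 3)·(x − 3)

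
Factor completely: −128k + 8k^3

8k(k + 4)(k − 4)

Every term has a factor of 8k. Then k^2 − 16 = (k)² − (4)².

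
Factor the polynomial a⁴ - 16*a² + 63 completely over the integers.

Substitute u = a² to get a quadratic in u, then factor.
a² - 9 is a difference of squares.
a² - 7 is irreducible over ℤ (7 is not a perfect square).

(a + 3)*(a - 3)*(a² - 7)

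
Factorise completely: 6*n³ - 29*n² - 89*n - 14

Trying the rational-root candidates, n = 7 is a root, giving the factor (n - 7) and quotient 6*n² + 13*n + 2.
The remaining quadratic factors as (6*n + 1)(n + 2).

(6*n + 1)*(n + 2)*(n - 7)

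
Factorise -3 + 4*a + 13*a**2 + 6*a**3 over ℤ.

(2*a + 3)*(3*a - 1)*(a + 1)

Trying the rational-root candidates, a = 1/3 is a root, so (3*a - 1) is a factor; dividing leaves 2*a**2 + 5*a + 3.
The remaining quadratic factors as (2*a + 3)(a + 1).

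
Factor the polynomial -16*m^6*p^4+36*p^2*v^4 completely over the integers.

-4*p^2*(2*m^3*p+3*v^2)*(2*m^3*p-3*v^2)

Every term has a factor of 4*p^2; factoring it out leaves -4*m^6*p^2+9*v^4.
Recognize a difference of squares with the parts 3*v^2 and 2*m^3*p.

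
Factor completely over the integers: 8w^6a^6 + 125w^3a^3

Factor out w^3a^3 first: what remains is 8w^3a^3 + 125.
Recognize a sum of cubes with the parts 2wa and 5.

a^3w^3(2wa + 5)(4w^2a^2 - 10wa + 25)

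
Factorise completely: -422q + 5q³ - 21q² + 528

Among the possible rational roots, q = 6/5 is a root, so (5q - 6) divides it; the quotient is q² - 3q - 88.
The remaining quadratic factors as (q + 8)(q - 11).

(5q - 6)(q + 8)(q - 11)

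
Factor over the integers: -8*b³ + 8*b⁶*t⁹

8*b³*(b*t³ - 1)*(b²*t⁶ + b*t³ + 1)

Pull out the common factor 8*b³, leaving b³*t⁹ - 1.
Recognize a difference of cubes with the parts b*t³ and 1.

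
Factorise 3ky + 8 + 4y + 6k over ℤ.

Group as (3ky + 6k) + (4y + 8) = 3k(y + 2) + 4(y + 2).
Both groups share the factor (y + 2).

(3k + 4)(y + 2)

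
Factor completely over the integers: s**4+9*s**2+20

(s**2+4)*(s**2+5)

Substitute u = s**2 to get a quadratic in u, then factor.
s**2+4 is irreducible over ℤ (sum of squares).
s**2+5 is irreducible over ℤ (always positive, so no real roots).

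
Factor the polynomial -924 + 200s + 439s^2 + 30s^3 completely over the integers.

Testing divisors of the constant over divisors of the leading coefficient, s = -14 is a root, so (s + 14) divides it; the quotient is 30s^2 + 19s - 66.
The remaining quadratic factors as (5s - 6)(6s + 11).

(5s - 6)(6s + 11)(s + 14)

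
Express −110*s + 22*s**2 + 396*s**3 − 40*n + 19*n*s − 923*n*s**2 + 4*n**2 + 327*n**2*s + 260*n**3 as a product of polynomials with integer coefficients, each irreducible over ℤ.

Group: 13*n*(20*n**2 + 39*n*s + 8*n − 44*s**2 + 22*s) + (−9*s − 5)*(20*n**2 + 39*n*s + 8*n − 44*s**2 + 22*s); both groups contain (20*n**2 + 39*n*s + 8*n − 44*s**2 + 22*s), so (13*n − 9*s − 5) is a factor with cofactor 20*n**2 + 39*n*s + 8*n − 44*s**2 + 22*s.
The cofactor groups again: 20*n**2 + 39*n*s + 8*n − 44*s**2 + 22*s = 5*n*(4*n + 11*s) + (−4*s + 2)*(4*n + 11*s); both groups contain (4*n + 11*s), giving (5*n − 4*s + 2)*(4*n + 11*s).

(13*n − 9*s − 5)*(4*n + 11*s)*(5*n − 4*s + 2)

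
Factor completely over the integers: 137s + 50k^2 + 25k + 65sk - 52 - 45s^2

-(5s - 10k - 13)(9s + 5k - 4)

Group: -5s(9s + 5k - 4) + (10k + 13)(9s + 5k - 4); both groups contain (9s + 5k - 4).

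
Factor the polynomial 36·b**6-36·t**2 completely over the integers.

Every term has a factor of 36; factoring it out leaves b**6-t**2.
Recognize a difference of squares with the parts b**3 and t.

36·(b**3+t)·(b**3-t)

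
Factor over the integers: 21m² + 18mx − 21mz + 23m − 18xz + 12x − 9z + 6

(3m − 3z + 2)(7m + 6x + 3)

Group: 7m(3m − 3z + 2) + (6x + 3)(3m − 3z + 2); both groups contain (3m − 3z + 2).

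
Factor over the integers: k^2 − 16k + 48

(k − 12)(k − 4)

Two integers with product 48 and sum −16 are −4 and −12.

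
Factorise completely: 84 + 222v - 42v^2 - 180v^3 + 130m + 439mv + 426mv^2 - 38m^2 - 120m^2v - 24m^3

-(12m - 6v + 7)(2m + 15v + 6)(m - 2v - 2)

Group: 2m(-12m^2 + 30mv + 17m - 12v^2 + 2v + 14) + (15v + 6)(-12m^2 + 30mv + 17m - 12v^2 + 2v + 14); both groups contain (-12m^2 + 30mv + 17m - 12v^2 + 2v + 14), so (2m + 15v + 6) is a factor with cofactor -12m^2 + 30mv + 17m - 12v^2 + 2v + 14.
The cofactor groups again: -12m^2 + 30mv + 17m - 12v^2 + 2v + 14 = -m(12m - 6v + 7) + (2v + 2)(12m - 6v + 7); both groups contain (12m - 6v + 7), giving -(m - 2v - 2)(12m - 6v + 7).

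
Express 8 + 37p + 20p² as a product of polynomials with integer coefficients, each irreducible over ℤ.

Need a pair with product 20·8 = 160 and sum 37: that's 5 and 32.
Split the middle term: 20p² + 5p + 32p + 8 = 5p(4p + 1) + 8(4p + 1).

(4p + 1)(5p + 8)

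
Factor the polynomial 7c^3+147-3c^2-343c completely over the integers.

(7c-3)(c+7)(c-7)

Among the possible rational roots, c = 3/7 is a root, so (7c-3) is a factor; dividing leaves c^2-49.
The remaining quadratic factors as (c-7)(c+7).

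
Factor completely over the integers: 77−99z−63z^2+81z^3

(9z−7)(9z^2−11)

Group as (81z^3−99z) + (−63z^2+77) = 9z(9z^2−11) − 7(9z^2−11).
Both groups share the factor (9z^2−11).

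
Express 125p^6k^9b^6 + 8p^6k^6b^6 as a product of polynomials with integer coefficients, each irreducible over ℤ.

Every term has a factor of p^6k^6b^6; factoring it out leaves 125k^3 + 8.
Recognize a sum of cubes with the parts 2 and 5k.

b^6k^6p^6(5k + 2)(25k^2 − 10k + 4)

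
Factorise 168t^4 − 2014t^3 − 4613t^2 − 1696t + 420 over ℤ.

By the rational root theorem, t = −3/4 is a root, so (4t + 3) divides it; the quotient is 42t^3 − 535t^2 − 752t + 140.
Next, t = −10/7 is a root, so (7t + 10) divides it; the quotient is 6t^2 − 85t + 14.
The remaining quadratic factors as (6t − 1)(t − 14).

(4t + 3)(6t − 1)(7t + 10)(t − 14)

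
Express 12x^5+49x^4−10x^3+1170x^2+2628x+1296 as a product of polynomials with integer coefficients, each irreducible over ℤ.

Trying the rational-root candidates, x = −6 is a root, giving the factor (x+6) and quotient 12x^4−23x^3+128x^2+402x+216.
Next, x = −3/4 is a root, so (4x+3) is a factor; dividing leaves 3x^3−8x^2+38x+72.
Next, x = −4/3 is a root, so (3x+4) is a factor; dividing leaves x^2−4x+18.
The quadratic x^2−4x+18 has discriminant −56 < 0 and is irreducible over ℤ.

(3x+4)(4x+3)(x+6)(x^2−4x+18)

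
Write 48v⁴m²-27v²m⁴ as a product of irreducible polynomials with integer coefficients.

Every term has a factor of 3v²m². Then 16v²-9m² = (4v)² − (3m)².

3m²v²(4v-3m)(4v+3m)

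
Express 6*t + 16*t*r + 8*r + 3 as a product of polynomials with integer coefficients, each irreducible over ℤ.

(2*t + 1)*(8*r + 3)

Group as (16*t*r + 6*t) + (8*r + 3) = 2*t*(8*r + 3) + (8*r + 3).
Both groups share the factor (8*r + 3).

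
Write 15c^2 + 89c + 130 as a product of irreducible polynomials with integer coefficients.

Need a pair with product 15·130 = 1950 and sum 89: that's 39 and 50.
Split the middle term: 15c^2 + 39c + 50c + 130 = 3c(5c + 13) + 10(5c + 13).

(3c + 10)(5c + 13)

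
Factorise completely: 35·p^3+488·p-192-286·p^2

Trying the rational-root candidates, p = 8/5 is a root, so (5·p-8) is a factor; dividing leaves 7·p^2-46·p+24.
The remaining quadratic factors as (7·p-4)(p-6).

(5·p-8)·(7·p-4)·(p-6)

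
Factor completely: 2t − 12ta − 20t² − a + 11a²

Group: −10t(2t − a) + (−11a + 1)(2t − a); both groups contain (2t − a).

−(2t − a)(10t + 11a − 1)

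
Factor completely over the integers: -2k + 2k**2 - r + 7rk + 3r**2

(r + 2k)(3r + k - 1)

Group: 3r(r + 2k) + (k - 1)(r + 2k); both groups contain (r + 2k).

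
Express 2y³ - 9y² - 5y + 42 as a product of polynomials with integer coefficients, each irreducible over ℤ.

(2y - 7)(y + 2)(y - 3)

By the rational root theorem, y = -2 is a root, so (y + 2) divides it; the quotient is 2y² - 13y + 21.
The remaining quadratic factors as (y - 3)(2y - 7).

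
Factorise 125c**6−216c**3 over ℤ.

c**3(5c−6)(25c**2+30c+36)

Every term has a factor of c**3; factoring it out leaves 125c**3−216.
Recognize a difference of cubes with the parts 5c and 6.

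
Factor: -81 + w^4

(w + 3)(w - 3)(w^2 + 9)

Write as (w^2)² − (9)², then factor w^2 - 9 once more.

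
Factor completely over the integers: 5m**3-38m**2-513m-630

Among the possible rational roots, m = 15 is a root, so (m-15) is a factor; dividing leaves 5m**2+37m+42.
The remaining quadratic factors as (m+6)(5m+7).

(5m+7)(m+6)(m-15)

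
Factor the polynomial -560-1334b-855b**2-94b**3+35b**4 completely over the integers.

Among the possible rational roots, b = -5/7 is a root, so (7b+5) is a factor; dividing leaves 5b**3-17b**2-110b-112.
Continuing, b = -2 is a root, giving the factor (b+2) and quotient 5b**2-27b-56.
The remaining quadratic factors as (b-7)(5b+8).

(5b+8)(7b+5)(b+2)(b-7)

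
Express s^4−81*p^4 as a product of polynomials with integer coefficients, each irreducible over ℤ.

(s)⁴ − (3*p)⁴ = ((s)² − (3*p)²)((s)² + (3*p)²); the first factor splits again, the second (s^2+9*p^2) is irreducible.

(s−3*p)*(s+3*p)*(s^2+9*p^2)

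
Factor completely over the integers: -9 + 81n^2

Factor out 9, leaving 9n^2 - 1, which is a difference of two squares.

9(3n + 1)(3n - 1)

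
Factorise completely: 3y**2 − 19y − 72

Need a pair with product 3·(−72) = −216 and sum −19: that's −27 and 8.
Split the middle term: 3y**2 − 27y + 8y − 72 = 3y(y − 9) + 8(y − 9).

(3y + 8)(y − 9)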